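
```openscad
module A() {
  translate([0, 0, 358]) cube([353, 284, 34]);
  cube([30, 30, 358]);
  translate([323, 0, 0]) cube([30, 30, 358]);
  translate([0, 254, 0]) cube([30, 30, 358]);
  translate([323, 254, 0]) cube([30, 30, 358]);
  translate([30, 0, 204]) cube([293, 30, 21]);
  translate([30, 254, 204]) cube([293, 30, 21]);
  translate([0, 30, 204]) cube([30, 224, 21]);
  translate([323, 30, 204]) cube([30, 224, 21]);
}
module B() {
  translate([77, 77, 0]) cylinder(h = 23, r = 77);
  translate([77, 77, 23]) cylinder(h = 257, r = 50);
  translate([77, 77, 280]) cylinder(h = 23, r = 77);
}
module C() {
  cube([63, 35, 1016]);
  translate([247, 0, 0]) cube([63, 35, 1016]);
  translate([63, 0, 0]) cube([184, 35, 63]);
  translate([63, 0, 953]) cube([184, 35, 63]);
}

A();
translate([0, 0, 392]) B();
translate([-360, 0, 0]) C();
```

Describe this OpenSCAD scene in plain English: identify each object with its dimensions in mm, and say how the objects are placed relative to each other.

A is a four-legged stool. The seat is a 353×284×34 mm slab whose top surface is at z = 392 mm; four square legs, each 30×30 mm in cross-section, run from the floor (z = 0) to the underside of the seat, each flush with a corner of the seat. Four stretchers, 30 mm wide and 21 mm tall, connect adjacent legs with their undersides at z = 204 mm, each running between the inner faces of the legs it joins and aligned with the legs' outer faces on the other axis.

B is a spool: two coaxial disc flanges of radius 77 mm and thickness 23 mm, joined by a core cylinder of radius 50 mm and height 257 mm. The lower flange rests on z = 0 and the three cylinders share a vertical axis.

C is a picture frame with a 184×890 mm rectangular opening (x by z) and a uniform 63 mm border on every side. Frame depth is 35 mm along y. It is built from two vertical stiles running the full outside height and two horizontal rails spanning the gap between the stiles.

The spool is on top of the stool. The picture frame is on the floor beside the stool on its −x side.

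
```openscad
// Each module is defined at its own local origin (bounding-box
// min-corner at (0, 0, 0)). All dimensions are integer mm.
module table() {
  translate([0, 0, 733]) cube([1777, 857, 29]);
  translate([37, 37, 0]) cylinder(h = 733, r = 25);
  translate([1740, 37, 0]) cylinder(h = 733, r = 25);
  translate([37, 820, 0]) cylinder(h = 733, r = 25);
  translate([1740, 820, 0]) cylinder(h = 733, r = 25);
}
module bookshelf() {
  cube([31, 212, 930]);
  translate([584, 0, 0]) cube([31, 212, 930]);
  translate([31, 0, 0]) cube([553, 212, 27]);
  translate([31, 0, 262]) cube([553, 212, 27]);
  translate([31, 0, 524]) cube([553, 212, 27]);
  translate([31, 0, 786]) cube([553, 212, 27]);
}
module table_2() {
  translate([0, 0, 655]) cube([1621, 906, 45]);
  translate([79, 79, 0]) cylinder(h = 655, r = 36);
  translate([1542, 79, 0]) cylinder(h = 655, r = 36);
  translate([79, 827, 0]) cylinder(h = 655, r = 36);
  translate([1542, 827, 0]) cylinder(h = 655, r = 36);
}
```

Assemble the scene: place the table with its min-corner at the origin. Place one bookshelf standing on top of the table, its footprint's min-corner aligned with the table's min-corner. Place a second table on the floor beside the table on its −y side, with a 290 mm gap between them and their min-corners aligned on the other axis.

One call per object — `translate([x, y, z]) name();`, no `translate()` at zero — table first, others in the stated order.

table();
translate([0, 0, 762]) bookshelf();
translate([0, -1196, 0]) table_2();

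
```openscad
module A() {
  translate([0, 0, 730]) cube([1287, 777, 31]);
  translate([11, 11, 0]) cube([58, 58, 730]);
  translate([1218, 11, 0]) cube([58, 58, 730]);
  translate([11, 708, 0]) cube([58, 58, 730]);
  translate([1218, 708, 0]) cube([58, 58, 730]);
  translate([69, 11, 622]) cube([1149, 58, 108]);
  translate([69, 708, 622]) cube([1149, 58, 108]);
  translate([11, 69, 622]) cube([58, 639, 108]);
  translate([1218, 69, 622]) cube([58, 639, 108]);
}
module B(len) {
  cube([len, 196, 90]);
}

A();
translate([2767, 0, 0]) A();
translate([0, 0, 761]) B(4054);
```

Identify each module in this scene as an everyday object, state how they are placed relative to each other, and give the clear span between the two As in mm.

A is a table. B is a beam. A beam spans the tops of two tables. The clear span between the two tables is 1480 mm.

Second table starts at x = 2767; first ends at x = 1287; clear span = 2767 − 1287 = 1480 mm.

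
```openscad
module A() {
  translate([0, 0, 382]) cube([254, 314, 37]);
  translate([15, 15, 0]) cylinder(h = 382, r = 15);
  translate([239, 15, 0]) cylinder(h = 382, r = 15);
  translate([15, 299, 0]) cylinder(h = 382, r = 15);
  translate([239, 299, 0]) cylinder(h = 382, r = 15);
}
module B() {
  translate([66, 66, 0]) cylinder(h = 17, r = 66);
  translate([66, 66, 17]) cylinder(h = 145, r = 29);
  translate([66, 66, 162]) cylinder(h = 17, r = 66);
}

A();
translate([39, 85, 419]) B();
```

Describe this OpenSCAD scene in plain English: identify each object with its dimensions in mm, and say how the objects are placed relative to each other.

A is a four-legged stool. The seat is a 254×314×37 mm slab whose top surface is at z = 419 mm; four round legs, each 30 mm in diameter, run from the floor (z = 0) to the underside of the seat, each leg's axis is inset half a diameter from the nearest pair of seat edges (so the leg's bounding box is flush with the corner).

B is a spool: two coaxial disc flanges of radius 66 mm and thickness 17 mm, joined by a core cylinder of radius 29 mm and height 145 mm. The lower flange rests on z = 0 and the three cylinders share a vertical axis.

The spool is on top of the stool.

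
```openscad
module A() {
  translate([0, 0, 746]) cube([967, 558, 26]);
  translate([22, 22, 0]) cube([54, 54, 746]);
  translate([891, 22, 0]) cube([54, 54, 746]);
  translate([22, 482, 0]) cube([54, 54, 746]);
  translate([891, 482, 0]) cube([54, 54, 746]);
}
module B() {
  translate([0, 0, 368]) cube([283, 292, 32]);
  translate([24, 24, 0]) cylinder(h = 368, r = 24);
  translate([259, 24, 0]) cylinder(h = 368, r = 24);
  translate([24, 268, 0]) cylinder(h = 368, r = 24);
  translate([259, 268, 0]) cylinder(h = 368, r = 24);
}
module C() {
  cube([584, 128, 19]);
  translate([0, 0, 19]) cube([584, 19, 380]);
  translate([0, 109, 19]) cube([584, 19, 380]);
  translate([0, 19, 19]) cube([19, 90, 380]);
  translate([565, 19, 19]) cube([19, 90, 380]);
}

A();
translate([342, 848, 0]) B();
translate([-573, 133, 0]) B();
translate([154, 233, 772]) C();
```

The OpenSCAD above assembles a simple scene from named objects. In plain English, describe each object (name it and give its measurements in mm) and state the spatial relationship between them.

A is a table: top 967 mm (x) × 558 mm (y), 26 mm thick, upper face at z = 772 mm, on four 54×54 mm square legs, each inset 22 mm from the nearest pair of top edges, running from z = 0 to the bottom of the top.

B is a four-legged stool. The seat is a 283×292×32 mm slab whose top surface is at z = 400 mm; four round legs, each 48 mm in diameter, run from the floor (z = 0) to the underside of the seat, each leg's axis is inset half a diameter from the nearest pair of seat edges (so the leg's bounding box is flush with the corner).

C is an open-topped rectangular box: outside dimensions 584×128×399 mm, with a uniform wall and base thickness of 19 mm. The base is a full 584×128 slab on the floor; four walls sit on top of the base. The front and back walls (the −y and +y sides) span the full width; the two side walls fit between them.

Two stools sit around the table at the +y, −x sides. The open box is on top of the table.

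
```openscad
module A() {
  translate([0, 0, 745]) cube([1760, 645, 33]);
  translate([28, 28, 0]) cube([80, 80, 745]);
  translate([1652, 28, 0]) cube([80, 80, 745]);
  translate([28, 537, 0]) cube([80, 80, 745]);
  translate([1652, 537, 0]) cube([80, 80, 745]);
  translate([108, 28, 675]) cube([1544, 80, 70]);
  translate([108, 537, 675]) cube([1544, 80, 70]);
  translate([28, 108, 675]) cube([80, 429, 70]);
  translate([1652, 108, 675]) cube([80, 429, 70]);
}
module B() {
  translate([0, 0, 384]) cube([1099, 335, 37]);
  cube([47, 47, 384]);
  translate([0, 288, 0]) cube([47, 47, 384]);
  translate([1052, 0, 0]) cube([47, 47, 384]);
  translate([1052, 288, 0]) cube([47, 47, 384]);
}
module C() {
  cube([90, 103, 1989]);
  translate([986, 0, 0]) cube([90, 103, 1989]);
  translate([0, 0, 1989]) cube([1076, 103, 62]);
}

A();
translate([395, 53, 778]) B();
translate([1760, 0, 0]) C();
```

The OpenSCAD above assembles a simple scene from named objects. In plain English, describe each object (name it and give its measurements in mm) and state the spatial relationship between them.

A is a table with a 1760×645 mm rectangular top, 33 mm thick, top surface at z = 778 mm, supported by four 80×80 mm square legs, each inset 28 mm from the nearest pair of top edges, running from the floor. Four apron rails, 80 mm thick and 70 mm tall, run between adjacent legs with their top edges flush with the underside of the top and their outer faces flush with the legs' outer faces.

B is a long wooden bench with a 1099 mm (x) × 335 mm (y) seat, 37 mm thick, its top surface 421 mm above the floor. Four 47 mm square legs at the seat corners, flush with the edges, run from z = 0 to the seat underside.

C is a door frame. The clear opening is 896 mm wide and 1989 mm high. Two 90 mm wide jambs, 103 mm deep, stand either side of the opening from the floor to the top of the opening. A 62 mm thick head sits across the top of both jambs, spanning the full outside width of the frame.

The bench is on top of the table. The door frame is against the table's +x side, with their −y faces flush.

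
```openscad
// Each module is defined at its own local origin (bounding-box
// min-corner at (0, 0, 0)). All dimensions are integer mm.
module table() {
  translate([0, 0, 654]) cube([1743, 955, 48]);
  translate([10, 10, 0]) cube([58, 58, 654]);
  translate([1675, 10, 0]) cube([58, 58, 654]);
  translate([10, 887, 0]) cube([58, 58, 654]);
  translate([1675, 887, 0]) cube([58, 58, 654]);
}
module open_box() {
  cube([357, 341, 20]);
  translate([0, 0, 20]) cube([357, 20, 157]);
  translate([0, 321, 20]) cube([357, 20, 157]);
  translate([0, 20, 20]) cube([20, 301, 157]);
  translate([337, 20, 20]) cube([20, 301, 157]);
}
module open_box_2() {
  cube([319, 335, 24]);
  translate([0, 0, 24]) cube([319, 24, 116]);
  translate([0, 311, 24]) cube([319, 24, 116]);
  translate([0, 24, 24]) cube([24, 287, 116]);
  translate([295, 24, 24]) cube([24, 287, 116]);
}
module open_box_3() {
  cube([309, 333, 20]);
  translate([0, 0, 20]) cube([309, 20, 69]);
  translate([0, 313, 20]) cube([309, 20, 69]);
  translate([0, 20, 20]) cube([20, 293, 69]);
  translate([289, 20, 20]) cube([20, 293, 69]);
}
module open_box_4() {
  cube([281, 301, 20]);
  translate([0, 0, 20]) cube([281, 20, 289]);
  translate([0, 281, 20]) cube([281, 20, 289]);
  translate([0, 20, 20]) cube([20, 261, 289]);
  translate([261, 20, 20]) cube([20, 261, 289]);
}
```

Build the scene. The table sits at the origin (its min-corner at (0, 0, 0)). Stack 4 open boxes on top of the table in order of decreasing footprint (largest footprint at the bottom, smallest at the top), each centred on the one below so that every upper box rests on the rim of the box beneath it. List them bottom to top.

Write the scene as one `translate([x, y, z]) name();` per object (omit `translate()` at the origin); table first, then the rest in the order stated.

table();
translate([693, 307, 702]) open_box();
translate([712, 310, 879]) open_box_2();
translate([717, 311, 1019]) open_box_3();
translate([731, 327, 1108]) open_box_4();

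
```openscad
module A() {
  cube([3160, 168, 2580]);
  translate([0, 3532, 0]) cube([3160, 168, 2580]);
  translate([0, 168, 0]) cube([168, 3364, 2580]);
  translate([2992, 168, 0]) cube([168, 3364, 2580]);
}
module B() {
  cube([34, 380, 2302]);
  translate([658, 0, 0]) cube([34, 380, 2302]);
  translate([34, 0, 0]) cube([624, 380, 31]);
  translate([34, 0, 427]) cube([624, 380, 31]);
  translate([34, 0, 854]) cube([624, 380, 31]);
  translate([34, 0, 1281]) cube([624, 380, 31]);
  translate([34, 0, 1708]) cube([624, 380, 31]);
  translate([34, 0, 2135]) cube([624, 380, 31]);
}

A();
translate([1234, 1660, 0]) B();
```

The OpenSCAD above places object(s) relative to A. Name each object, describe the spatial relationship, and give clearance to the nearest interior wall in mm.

Clearances: x = 1066, y = 1492; minimum 1066 mm.

A is a house frame. B is a bookshelf. The bookshelf sits inside the house frame, centred. The clearance to the nearest interior wall is 1066 mm.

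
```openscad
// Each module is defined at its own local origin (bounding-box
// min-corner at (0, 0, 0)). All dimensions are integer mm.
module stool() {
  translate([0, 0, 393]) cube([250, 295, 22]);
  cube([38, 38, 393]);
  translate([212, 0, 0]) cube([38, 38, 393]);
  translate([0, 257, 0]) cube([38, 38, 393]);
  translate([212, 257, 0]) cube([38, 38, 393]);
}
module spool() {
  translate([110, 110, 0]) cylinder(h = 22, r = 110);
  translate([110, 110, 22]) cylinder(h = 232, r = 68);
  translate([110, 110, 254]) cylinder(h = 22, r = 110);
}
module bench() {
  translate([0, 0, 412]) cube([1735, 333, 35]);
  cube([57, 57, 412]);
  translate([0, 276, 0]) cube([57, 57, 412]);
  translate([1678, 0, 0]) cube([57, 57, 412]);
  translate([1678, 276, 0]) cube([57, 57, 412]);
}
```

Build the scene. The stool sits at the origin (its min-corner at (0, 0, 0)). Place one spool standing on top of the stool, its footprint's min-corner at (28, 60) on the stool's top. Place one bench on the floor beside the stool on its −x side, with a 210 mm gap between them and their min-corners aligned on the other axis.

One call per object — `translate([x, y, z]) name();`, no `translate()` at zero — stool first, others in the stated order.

stool();
translate([28, 60, 415]) spool();
translate([-1945, 0, 0]) bench();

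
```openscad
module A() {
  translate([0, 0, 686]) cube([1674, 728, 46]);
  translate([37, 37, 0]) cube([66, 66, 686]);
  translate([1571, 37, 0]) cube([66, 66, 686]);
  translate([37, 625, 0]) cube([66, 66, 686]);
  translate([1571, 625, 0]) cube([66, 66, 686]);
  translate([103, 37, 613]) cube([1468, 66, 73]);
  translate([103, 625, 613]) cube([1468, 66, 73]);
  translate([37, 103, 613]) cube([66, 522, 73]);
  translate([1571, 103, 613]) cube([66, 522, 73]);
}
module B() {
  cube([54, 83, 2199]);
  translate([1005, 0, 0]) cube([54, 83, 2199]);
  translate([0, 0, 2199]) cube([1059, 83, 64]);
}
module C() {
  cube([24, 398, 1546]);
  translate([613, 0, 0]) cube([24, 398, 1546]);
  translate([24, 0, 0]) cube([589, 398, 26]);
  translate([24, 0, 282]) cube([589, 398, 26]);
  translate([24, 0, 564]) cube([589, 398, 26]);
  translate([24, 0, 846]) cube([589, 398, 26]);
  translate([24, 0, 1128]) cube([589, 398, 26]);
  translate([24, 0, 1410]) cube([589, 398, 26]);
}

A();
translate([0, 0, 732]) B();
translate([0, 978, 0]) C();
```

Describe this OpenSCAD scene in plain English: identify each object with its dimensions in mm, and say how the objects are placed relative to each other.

A is a table: top 1674 mm (x) × 728 mm (y), 46 mm thick, upper face at z = 732 mm, on four 66×66 mm square legs, each inset 37 mm from the nearest pair of top edges, running from z = 0 to the bottom of the top. Four apron rails, 66 mm thick and 73 mm tall, run between adjacent legs with their top edges flush with the underside of the top and their outer faces flush with the legs' outer faces.

B is a door frame. The clear opening is 951 mm wide and 2199 mm high. Two 54 mm wide jambs, 83 mm deep, stand either side of the opening from the floor to the top of the opening. A 64 mm thick head sits across the top of both jambs, spanning the full outside width of the frame.

C is an open bookshelf. Two side panels, each 24 mm thick, 398 mm deep and 1546 mm tall, stand 637 mm apart (outside-to-outside). Between them sit 6 shelves, each 26 mm thick and 398 mm deep, spanning the full gap between the sides. The bottom shelf rests on the floor (its underside at z = 0) and the clear gap between one shelf's top and the next shelf's underside is 256 mm.

The door frame is on top of the table. The bookshelf is on the floor beside the table on its +y side.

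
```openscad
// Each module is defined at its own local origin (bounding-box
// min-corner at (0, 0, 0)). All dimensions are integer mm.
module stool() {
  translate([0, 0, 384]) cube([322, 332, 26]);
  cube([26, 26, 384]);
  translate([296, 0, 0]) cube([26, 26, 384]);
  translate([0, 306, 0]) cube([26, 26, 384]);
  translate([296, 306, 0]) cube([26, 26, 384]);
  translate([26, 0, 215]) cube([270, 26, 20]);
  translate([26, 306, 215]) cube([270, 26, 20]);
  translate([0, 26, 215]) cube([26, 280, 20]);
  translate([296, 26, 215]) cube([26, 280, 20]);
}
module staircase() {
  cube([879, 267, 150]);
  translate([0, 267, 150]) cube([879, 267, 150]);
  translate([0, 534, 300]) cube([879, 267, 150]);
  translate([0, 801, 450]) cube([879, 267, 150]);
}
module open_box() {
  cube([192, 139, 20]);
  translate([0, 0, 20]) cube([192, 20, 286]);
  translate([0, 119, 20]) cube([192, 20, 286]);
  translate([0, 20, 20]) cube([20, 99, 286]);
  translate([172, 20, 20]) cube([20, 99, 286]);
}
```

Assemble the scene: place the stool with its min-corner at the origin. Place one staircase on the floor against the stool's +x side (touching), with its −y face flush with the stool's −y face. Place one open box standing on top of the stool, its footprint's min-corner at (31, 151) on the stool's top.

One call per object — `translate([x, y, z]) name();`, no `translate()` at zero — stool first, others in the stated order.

stool();
translate([322, 0, 0]) staircase();
translate([31, 151, 410]) open_box();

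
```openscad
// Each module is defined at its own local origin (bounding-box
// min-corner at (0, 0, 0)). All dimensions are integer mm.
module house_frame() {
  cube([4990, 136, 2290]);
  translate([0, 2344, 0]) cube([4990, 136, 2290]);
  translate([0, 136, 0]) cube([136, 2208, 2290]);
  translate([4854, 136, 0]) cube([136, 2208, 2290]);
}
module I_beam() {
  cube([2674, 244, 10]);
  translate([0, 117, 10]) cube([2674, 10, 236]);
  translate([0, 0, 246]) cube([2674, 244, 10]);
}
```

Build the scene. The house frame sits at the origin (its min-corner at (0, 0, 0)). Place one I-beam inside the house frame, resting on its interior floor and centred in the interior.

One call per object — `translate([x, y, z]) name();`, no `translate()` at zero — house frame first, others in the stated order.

house_frame();
translate([1158, 1118, 0]) I_beam();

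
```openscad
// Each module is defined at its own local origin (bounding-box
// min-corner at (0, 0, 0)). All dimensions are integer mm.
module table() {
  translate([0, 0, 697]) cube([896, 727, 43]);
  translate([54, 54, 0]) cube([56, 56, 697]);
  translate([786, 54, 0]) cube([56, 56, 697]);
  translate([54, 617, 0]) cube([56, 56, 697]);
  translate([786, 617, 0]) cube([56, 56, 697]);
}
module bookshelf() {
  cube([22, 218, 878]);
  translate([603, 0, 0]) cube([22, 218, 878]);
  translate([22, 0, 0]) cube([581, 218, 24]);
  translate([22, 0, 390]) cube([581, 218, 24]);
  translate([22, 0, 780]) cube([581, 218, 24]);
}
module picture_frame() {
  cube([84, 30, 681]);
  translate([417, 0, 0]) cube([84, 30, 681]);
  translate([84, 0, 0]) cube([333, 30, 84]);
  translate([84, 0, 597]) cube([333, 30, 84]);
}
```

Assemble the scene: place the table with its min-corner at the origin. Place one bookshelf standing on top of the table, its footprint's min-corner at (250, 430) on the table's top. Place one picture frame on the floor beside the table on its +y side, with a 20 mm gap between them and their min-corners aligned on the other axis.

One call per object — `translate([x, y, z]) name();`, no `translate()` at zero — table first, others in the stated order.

table();
translate([250, 430, 740]) bookshelf();
translate([0, 747, 0]) picture_frame();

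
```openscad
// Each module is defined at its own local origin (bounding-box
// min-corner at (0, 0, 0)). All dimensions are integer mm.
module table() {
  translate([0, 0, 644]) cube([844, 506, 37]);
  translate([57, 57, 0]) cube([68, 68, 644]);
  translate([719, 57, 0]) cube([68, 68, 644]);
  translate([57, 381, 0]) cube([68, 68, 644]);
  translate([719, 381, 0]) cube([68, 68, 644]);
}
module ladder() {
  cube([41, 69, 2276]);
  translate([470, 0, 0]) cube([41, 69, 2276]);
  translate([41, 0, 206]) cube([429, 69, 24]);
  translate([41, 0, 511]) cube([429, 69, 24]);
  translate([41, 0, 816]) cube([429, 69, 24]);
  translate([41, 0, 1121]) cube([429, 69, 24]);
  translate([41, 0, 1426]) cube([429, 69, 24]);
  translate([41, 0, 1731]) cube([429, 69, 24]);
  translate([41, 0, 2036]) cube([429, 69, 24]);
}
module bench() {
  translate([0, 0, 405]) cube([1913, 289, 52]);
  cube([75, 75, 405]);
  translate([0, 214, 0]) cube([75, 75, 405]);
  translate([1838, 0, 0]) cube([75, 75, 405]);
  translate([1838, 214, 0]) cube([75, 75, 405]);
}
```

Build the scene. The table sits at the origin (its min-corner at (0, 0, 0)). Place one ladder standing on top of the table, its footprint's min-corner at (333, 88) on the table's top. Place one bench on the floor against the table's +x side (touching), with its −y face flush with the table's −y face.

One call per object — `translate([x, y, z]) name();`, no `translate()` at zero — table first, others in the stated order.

table();
translate([333, 88, 681]) ladder();
translate([844, 0, 0]) bench();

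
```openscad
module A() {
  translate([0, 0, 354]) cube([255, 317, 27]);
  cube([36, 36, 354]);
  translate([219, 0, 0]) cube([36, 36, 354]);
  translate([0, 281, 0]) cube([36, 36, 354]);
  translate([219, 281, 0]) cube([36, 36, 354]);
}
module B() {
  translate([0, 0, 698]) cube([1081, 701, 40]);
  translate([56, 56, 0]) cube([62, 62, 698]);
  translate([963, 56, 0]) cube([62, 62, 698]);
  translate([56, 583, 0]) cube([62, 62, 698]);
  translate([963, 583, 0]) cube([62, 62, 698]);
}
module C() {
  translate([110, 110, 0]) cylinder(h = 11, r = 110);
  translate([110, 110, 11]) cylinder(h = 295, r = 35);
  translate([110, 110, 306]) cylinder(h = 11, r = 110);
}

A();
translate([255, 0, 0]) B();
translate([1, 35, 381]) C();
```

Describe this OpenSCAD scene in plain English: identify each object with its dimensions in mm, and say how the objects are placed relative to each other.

A is a four-legged stool. The seat is 255×317 mm, 27 mm thick, top at z = 381 mm. It stands on four square legs, each 36×36 mm in cross-section, from z = 0 to the seat underside, each flush with a corner of the seat.

B is a table: top 1081 mm (x) × 701 mm (y), 40 mm thick, upper face at z = 738 mm, on four 62×62 mm square legs, each inset 56 mm from the nearest pair of top edges, running from z = 0 to the bottom of the top.

C is a spool: two coaxial disc flanges of radius 110 mm and thickness 11 mm, joined by a core cylinder of radius 35 mm and height 295 mm. The lower flange rests on z = 0 and the three cylinders share a vertical axis.

The table is against the stool's +x side, with their −y faces flush. The spool is on top of the stool.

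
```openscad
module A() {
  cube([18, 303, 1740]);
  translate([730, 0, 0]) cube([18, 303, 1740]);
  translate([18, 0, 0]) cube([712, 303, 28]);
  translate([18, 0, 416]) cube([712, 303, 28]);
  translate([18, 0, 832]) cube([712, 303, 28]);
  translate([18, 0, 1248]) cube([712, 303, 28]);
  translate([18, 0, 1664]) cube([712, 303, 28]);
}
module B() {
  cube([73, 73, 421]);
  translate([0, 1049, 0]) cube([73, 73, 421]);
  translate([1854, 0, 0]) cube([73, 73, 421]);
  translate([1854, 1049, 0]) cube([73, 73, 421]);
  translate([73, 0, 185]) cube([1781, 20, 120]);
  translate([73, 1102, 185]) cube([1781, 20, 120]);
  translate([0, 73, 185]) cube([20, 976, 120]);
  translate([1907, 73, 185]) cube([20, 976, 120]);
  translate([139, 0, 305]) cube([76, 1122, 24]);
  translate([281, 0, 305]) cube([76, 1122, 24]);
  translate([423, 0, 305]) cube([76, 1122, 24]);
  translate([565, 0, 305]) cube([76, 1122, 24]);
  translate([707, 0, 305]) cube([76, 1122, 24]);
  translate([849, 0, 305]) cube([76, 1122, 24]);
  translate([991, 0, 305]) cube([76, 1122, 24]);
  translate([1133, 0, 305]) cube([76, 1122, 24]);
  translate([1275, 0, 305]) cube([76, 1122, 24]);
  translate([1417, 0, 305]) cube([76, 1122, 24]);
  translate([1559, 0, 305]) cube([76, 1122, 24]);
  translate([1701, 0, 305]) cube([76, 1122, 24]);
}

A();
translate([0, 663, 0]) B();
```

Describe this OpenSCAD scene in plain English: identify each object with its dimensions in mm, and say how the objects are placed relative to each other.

A is a bookshelf 748 mm wide overall, 303 mm deep and 1740 mm tall. The two sides are 18 mm thick vertical panels. 5 horizontal shelves of 28 mm thickness span between the inner faces of the sides; the lowest shelf sits on the floor and shelves are stacked with a clear vertical gap of 388 mm between each pair.

B is a bed frame 1927 mm long (x) by 1122 mm wide (y). Four 73×73 mm corner posts, 421 mm tall, at the corners of the footprint. Four rails of 20 mm thickness and 120 mm height run between adjacent posts with their undersides at z = 185 mm, their outer faces flush with the outside of the frame (the two x-running rails run between the posts' inner faces; the two y-running rails run between the posts' inner faces). 12 slats, each 76 mm wide (x) and 24 mm thick, lie across the top of the two x-running rails, running the full 1122 mm width of the frame in y; the slats are evenly spaced along x between the inner faces of the end posts with equal gaps (rounded down to the nearest mm) at the −x end and between each pair — any rounding remainder accumulates at the +x end.

The bed frame is on the floor beside the bookshelf on its +y side.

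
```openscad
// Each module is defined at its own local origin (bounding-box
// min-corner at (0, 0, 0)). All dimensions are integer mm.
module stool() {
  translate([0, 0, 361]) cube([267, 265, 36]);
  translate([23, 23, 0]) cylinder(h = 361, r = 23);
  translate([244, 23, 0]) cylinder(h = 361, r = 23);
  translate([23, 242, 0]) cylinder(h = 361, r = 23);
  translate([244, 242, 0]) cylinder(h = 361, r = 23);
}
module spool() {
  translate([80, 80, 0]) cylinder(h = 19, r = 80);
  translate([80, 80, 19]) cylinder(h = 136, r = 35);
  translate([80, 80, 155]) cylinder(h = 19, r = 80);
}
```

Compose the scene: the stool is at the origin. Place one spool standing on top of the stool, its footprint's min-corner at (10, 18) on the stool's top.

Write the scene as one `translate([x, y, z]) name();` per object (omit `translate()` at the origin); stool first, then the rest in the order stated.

stool();
translate([10, 18, 397]) spool();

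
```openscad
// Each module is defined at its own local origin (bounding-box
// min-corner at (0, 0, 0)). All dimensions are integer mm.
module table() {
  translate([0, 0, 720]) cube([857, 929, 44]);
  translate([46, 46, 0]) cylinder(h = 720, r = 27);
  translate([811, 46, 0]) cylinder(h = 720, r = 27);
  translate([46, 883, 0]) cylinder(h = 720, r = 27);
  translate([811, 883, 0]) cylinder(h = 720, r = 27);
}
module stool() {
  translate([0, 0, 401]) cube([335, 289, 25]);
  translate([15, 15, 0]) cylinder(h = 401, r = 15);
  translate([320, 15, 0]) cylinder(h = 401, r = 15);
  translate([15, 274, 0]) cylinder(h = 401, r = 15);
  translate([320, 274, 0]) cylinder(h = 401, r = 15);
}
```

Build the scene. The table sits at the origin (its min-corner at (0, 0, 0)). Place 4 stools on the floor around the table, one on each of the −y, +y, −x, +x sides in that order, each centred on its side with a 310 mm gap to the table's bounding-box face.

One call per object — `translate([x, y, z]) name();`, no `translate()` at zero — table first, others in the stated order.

table();
translate([261, -599, 0]) stool();
translate([261, 1239, 0]) stool();
translate([-645, 320, 0]) stool();
translate([1167, 320, 0]) stool();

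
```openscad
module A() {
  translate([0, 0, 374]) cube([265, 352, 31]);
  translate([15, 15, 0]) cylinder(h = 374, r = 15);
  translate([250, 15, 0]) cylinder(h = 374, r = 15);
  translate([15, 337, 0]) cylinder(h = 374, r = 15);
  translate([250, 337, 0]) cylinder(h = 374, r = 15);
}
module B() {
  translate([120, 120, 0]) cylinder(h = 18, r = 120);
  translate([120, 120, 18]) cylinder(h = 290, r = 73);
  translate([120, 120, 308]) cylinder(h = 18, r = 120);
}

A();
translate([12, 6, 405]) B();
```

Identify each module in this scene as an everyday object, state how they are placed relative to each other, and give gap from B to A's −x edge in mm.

A is a stool. B is a spool. The spool is on top of the stool. The gap from the spool to the stool's −x edge is 12 mm.

The spool's min-x is at 12; the stool's min-x is 0; gap = 12 mm.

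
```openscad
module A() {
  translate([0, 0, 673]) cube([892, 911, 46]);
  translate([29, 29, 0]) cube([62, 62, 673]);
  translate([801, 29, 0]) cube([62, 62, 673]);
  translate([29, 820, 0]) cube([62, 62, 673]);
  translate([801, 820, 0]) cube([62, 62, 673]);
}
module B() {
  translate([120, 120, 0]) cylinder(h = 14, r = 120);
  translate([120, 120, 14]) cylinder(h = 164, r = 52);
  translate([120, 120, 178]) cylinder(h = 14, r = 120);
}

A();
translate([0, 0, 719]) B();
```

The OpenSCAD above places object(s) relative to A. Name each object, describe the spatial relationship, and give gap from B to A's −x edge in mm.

A is a table. B is a spool. The spool is on top of the table. The gap from the spool to the table's −x edge is 0 mm.

The spool's min-x is at 0; the table's min-x is 0; gap = 0 mm.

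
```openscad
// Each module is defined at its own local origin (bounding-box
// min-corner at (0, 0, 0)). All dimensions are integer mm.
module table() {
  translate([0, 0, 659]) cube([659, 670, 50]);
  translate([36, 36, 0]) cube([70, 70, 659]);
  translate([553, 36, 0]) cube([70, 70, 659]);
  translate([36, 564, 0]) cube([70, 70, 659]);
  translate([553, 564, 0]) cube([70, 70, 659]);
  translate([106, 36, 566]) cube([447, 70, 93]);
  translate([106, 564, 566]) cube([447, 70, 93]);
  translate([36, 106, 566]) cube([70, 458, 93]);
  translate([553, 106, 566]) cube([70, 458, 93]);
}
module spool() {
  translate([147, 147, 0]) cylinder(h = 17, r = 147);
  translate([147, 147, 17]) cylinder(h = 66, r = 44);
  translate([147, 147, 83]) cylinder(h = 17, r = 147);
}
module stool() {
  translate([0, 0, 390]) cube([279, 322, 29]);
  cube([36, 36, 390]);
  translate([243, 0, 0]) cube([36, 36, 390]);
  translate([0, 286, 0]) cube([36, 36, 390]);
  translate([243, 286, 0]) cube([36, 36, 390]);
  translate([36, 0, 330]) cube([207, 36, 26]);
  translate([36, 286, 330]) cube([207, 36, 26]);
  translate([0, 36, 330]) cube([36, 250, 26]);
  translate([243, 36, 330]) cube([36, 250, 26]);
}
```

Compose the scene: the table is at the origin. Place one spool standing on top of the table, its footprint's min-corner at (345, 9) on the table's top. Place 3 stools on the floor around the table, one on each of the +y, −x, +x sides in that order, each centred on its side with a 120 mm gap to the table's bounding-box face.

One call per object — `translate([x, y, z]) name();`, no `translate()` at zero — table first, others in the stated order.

table();
translate([345, 9, 709]) spool();
translate([190, 790, 0]) stool();
translate([-399, 174, 0]) stool();
translate([779, 174, 0]) stool();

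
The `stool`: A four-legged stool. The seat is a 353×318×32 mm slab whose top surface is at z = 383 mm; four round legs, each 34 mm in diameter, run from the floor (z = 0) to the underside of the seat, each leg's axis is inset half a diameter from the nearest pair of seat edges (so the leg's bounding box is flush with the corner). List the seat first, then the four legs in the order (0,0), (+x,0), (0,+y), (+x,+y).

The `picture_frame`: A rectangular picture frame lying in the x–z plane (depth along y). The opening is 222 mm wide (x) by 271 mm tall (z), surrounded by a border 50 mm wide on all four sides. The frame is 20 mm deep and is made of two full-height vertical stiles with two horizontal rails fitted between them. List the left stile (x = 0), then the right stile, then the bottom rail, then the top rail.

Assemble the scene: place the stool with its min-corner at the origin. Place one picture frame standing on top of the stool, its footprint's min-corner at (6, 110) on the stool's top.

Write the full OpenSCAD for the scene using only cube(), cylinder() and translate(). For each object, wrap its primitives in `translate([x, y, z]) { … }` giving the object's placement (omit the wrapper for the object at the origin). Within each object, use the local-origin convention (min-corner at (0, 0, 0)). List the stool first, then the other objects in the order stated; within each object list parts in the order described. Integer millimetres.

translate([0, 0, 351]) cube([353, 318, 32]);
translate([17, 17, 0]) cylinder(h = 351, r = 17);
translate([336, 17, 0]) cylinder(h = 351, r = 17);
translate([17, 301, 0]) cylinder(h = 351, r = 17);
translate([336, 301, 0]) cylinder(h = 351, r = 17);
translate([6, 110, 383]) {
  cube([50, 20, 371]);
  translate([272, 0, 0]) cube([50, 20, 371]);
  translate([50, 0, 0]) cube([222, 20, 50]);
  translate([50, 0, 321]) cube([222, 20, 50]);
}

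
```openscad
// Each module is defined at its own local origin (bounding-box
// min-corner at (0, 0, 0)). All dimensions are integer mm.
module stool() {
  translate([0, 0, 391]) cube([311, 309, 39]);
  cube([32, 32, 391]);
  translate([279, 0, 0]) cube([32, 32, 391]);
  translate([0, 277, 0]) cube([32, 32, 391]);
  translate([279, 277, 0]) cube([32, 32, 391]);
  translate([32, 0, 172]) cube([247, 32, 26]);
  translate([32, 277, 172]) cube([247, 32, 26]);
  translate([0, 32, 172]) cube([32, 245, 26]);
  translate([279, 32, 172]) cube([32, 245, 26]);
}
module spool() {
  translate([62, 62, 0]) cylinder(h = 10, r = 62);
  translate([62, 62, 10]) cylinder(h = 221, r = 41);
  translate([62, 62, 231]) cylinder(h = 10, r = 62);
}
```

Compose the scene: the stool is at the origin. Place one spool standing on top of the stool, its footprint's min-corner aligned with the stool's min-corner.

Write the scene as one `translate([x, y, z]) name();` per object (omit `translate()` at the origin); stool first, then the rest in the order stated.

stool();
translate([0, 0, 430]) spool();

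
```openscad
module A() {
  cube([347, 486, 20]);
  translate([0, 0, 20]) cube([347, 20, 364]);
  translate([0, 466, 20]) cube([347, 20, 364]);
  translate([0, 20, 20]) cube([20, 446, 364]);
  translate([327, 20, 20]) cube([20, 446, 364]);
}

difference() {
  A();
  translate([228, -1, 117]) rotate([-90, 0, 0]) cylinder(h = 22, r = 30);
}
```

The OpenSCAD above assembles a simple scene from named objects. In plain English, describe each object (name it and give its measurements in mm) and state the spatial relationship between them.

A is an open storage box with external size 347×486×384 mm and wall thickness 20 mm (the base is also 20 mm thick). The base covers the whole footprint; the four walls stand on the base, with the y-facing walls full-width and the x-facing walls fitting between their inner faces.

The open box has a circular hole of radius 30 mm through its front wall, centred at (x = 228, z = 117).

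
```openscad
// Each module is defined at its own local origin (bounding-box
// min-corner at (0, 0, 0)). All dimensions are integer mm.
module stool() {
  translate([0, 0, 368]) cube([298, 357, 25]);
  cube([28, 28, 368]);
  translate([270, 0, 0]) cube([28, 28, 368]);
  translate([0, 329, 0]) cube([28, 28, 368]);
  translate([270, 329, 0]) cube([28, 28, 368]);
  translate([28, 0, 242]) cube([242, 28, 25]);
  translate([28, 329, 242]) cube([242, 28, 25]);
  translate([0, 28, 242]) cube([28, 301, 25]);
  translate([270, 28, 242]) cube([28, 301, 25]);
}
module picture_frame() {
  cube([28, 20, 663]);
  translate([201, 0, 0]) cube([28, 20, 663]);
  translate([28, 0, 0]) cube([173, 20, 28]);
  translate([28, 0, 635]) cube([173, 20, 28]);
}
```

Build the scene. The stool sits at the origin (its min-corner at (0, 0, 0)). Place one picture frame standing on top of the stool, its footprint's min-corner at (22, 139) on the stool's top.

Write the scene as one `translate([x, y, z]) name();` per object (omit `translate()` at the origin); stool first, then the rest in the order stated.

stool();
translate([22, 139, 393]) picture_frame();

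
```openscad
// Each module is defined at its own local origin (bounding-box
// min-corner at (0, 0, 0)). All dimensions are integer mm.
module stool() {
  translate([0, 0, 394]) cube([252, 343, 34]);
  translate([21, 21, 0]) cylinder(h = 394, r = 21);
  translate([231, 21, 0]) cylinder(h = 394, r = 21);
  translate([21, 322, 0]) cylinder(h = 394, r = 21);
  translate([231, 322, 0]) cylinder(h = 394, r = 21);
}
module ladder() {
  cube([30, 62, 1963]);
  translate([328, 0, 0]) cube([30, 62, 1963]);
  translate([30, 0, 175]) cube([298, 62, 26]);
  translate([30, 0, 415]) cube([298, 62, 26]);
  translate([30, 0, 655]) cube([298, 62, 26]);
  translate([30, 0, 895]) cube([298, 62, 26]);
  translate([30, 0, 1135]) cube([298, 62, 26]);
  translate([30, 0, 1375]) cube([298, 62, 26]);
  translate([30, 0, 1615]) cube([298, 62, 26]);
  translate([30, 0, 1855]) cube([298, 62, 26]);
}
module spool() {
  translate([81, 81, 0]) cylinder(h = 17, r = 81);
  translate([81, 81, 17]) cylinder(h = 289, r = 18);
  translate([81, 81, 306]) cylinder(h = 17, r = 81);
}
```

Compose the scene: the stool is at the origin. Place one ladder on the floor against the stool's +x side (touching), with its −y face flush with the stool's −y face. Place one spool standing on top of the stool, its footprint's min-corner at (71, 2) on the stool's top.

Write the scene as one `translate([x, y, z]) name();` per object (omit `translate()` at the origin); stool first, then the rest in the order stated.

stool();
translate([252, 0, 0]) ladder();
translate([71, 2, 428]) spool();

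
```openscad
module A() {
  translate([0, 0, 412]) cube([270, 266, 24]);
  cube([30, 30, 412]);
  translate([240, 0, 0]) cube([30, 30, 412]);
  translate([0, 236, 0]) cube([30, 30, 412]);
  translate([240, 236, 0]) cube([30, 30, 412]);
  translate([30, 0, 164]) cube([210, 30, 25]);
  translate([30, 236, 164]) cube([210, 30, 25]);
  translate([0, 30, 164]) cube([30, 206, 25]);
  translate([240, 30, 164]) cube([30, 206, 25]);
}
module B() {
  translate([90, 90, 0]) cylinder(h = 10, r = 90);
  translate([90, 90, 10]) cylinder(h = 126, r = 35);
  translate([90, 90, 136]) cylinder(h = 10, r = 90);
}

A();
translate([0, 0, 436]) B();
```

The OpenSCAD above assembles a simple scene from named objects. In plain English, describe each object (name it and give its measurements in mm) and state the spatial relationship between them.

A is a four-legged stool. The seat is a 270×266×24 mm slab whose top surface is at z = 436 mm; four square legs, each 30×30 mm in cross-section, run from the floor (z = 0) to the underside of the seat, each flush with a corner of the seat. Four stretchers, 30 mm wide and 25 mm tall, connect adjacent legs with their undersides at z = 164 mm, each running between the inner faces of the legs it joins and aligned with the legs' outer faces on the other axis.

B is a spool: two coaxial disc flanges of radius 90 mm and thickness 10 mm, joined by a core cylinder of radius 35 mm and height 126 mm. The lower flange rests on z = 0 and the three cylinders share a vertical axis.

The spool is on top of the stool.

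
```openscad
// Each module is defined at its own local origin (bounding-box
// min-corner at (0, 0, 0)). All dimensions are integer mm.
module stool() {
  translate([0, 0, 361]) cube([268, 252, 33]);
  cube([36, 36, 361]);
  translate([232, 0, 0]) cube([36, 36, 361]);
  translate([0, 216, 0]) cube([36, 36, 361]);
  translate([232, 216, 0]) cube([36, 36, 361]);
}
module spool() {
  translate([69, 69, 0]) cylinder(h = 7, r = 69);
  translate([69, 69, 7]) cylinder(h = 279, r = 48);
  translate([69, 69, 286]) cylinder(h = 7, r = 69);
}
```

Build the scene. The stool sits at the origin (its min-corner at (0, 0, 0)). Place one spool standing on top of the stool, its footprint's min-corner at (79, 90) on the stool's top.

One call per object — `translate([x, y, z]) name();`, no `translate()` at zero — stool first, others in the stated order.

stool();
translate([79, 90, 394]) spool();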